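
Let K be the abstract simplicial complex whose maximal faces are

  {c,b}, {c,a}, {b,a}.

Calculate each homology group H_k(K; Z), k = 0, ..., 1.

Take the total order a < b < c on the vertex set. Then K (dimension 1) consists of the simplices:

  0-simplices (3): a, b, c
  1-simplices (3): ab, ac, bc

Hence C_0 ≅ Z^3, C_1 ≅ Z^3.

Boundary ∂_1: C_1 → C_0 is given by ∂[p,q] = [q] − [p]. For instance
  ∂ab = b − a.
This gives a 3×3 integer matrix of rank 2; reducing to Smith normal form yields diagonal entries (1,1).

Computing H_k = (kernel of ∂_k) / (image of ∂_{k+1}):

  H_0: rank C_0 − rank ∂_1 = 3 − 2 = 1, and the invariant factors of ∂_1 are all 1, so H_0 ≅ Z.
  H_1: rank ker ∂_1 − rank ∂_2 = (3 − 2) − 0 = 1, and there is no ∂_2, so H_1 ≅ Z.

As a check, the Euler characteristic is 3 − 3 = 0, which agrees with 1 − 1 = 0.
(K is a triangulation of the circle S^1.)

H_0 ≅ Z,  H_1 ≅ Z.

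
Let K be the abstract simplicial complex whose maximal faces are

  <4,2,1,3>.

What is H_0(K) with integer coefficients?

H_0 ≅ Z.

Fix the vertex order 1 < 2 < 3 < 4 and write every simplex with vertices in increasing order. Then dim K = 3 and the simplices of K are:

  0-simplices (4): [1], [2], [3], [4]
  1-simplices (6): [1,2], [1,3], [1,4], [2,3], [2,4], [3,4]
  2-simplices (4): [1,2,3], [1,2,4], [1,3,4], [2,3,4]
  3-simplices (1): [1,2,3,4]

so the chain groups are C_0 ≅ Z^4, C_1 ≅ Z^6, C_2 ≅ Z^4, C_3 ≅ Z^1.

∂_1: C_1 → C_0 is given by ∂[p,q] = [q] − [p].
As a 4×6 matrix over Z this has rank 3, with invariant factors (1,1,1).

The boundary map ∂_2: C_2 → C_1 maps a triangle to the signed sum of its edges. For instance
  ∂[2,3,4] = [3,4] − [2,4] + [2,3],
  ∂[1,3,4] = [3,4] − [1,4] + [1,3].
As a 6×4 matrix over Z this has rank 3, with invariant factors (1,1,1).

Boundary ∂_3: C_3 → C_2 sends each 3-simplex σ to the alternating sum Σ_i (−1)^i (σ with its i-th vertex removed). For instance
  ∂[1,2,3,4] = [2,3,4] − [1,3,4] + [1,2,4] − [1,2,3].
As a 4×1 matrix over Z this has rank 1, with invariant factors (1).

Now H_k = ker ∂_k / im ∂_{k+1}, so:

  H_0: rank C_0 − rank ∂_1 = 4 − 3 = 1, and the invariant factors of ∂_1 are all 1, so H_0 = Z.

(K is a triangulation of the 3-simplex.)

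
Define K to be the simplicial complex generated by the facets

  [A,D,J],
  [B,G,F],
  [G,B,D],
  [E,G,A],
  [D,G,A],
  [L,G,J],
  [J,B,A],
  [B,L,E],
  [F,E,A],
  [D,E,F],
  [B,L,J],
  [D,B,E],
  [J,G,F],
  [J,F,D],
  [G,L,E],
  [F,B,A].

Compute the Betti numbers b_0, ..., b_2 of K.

b_0 = 1, b_1 = 2, b_2 = 1.

We work with the vertex ordering A < B < D < E < F < G < J < L. The simplices of K, each written with vertices in increasing order, are:

  0-simplices (8): A, B, D, E, F, G, J, L
  1-simplices (24): AB, AD, AE, AF, AG, AJ, BD, BE, BF, BG, BJ, BL, DE, DF, DG, DJ, EF, EG, EL, FG, FJ, GJ, GL, JL
  2-simplices (16): ABF, ABJ, ADG, ADJ, AEF, AEG, BDE, BDG, BEL, BFG, BJL, DEF, DFJ, EGL, FGJ, GJL

so the chain groups are C_0 ≅ Z^8, C_1 ≅ Z^24, C_2 ≅ Z^16.

∂_1: C_1 → C_0 maps an edge to its endpoints' difference, ∂[p,q] = q − p. For instance
  ∂DE = E − D.
As a 8×24 matrix over Z this has rank 7, with invariant factors (1,1,1,1,1,1,1).

The boundary map ∂_2: C_2 → C_1 maps a triangle to the signed sum of its edges. For instance
  ∂GJL = JL − GL + GJ,
  ∂ABJ = BJ − AJ + AB.
The resulting 24×16 matrix has rank 15, and its Smith normal form has invariant factors (1,1,1,1,1,1,1,1,1,1,1,1,1,1,1).

From H_k ≅ ker(∂_k) / im(∂_{k+1}) we obtain:

  H_0: rank C_0 − rank ∂_1 = 8 − 7 = 1, and the invariant factors of ∂_1 are all 1, so H_0 ≅ Z.
  H_1: rank ker ∂_1 − rank ∂_2 = (24 − 7) − 15 = 2, and the invariant factors of ∂_2 are all 1, so H_1 ≅ Z^2.
  H_2: rank ker ∂_2 − rank ∂_3 = (16 − 15) − 0 = 1, and there is no ∂_3, so H_2 ≅ Z.

As a check, the Euler characteristic is 8 − 24 + 16 = 0, which agrees with 1 − 2 + 1 = 0.

Hence the Betti numbers are b_0 = 1, b_1 = 2, b_2 = 1.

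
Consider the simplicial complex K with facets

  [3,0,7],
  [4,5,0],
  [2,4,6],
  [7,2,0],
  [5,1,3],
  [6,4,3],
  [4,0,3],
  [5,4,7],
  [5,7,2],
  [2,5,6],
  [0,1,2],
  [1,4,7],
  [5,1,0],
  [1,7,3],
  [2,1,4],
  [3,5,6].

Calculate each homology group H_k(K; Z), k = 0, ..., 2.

Fix the vertex order 0 < 1 < 2 < 3 < 4 < 5 < 6 < 7 and write every simplex with vertices in increasing order. Then dim K = 2 and the simplices of K are:

  0-simplices (8): [0], [1], [2], [3], [4], [5], [6], [7]
  1-simplices (24): (24 of them)
  2-simplices (16): [0,1,2], [0,1,5], [0,2,7], [0,3,4], [0,3,7], [0,4,5], [1,2,4], [1,3,5], [1,3,7], [1,4,7], [2,4,6], [2,5,6], [2,5,7], [3,4,6], [3,5,6], [4,5,7]

Hence C_0 ≅ Z^8, C_1 ≅ Z^24, C_2 ≅ Z^16.

Boundary ∂_1: C_1 → C_0 maps an edge to its endpoints' difference, ∂[p,q] = q − p. For instance
  ∂[1,4] = [4] − [1].
The resulting 8×24 matrix has rank 7, and its Smith normal form has invariant factors (1,1,1,1,1,1,1).

The boundary map ∂_2: C_2 → C_1 sends each 2-simplex [p,q,r] to [q,r] − [p,r] + [p,q]. For instance
  ∂[0,3,7] = [3,7] − [0,7] + [0,3],
  ∂[0,3,4] = [3,4] − [0,4] + [0,3].
This gives a 24×16 integer matrix of rank 15; reducing to Smith normal form yields diagonal entries (1,1,1,1,1,1,1,1,1,1,1,1,1,1,1).

Computing H_k = (kernel of ∂_k) / (image of ∂_{k+1}):

  H_0: rank C_0 − rank ∂_1 = 8 − 7 = 1, and the invariant factors of ∂_1 are all 1, so H_0 = Z.
  H_1: rank ker ∂_1 − rank ∂_2 = (24 − 7) − 15 = 2, and the invariant factors of ∂_2 are all 1, so H_1 = Z^2.
  H_2: rank ker ∂_2 − rank ∂_3 = (16 − 15) − 0 = 1, and there is no ∂_3, so H_2 = Z.

(K is a triangulation of the torus T^2.)

H_0 ≅ Z,  H_1 ≅ Z^2,  H_2 ≅ Z.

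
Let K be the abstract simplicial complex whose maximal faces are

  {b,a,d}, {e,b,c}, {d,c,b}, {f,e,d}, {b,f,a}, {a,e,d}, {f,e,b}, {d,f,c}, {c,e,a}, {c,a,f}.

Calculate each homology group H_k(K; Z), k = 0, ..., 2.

H_0 = Z,  H_1 = Z_2,  H_2 = 0.

We work with the vertex ordering a < b < c < d < e < f. The simplices of K, each written with vertices in increasing order, are:

  0-simplices (6): a, b, c, d, e, f
  1-simplices (15): ab, ac, ad, ae, af, bc, bd, be, bf, cd, ce, cf, de, df, ef
  2-simplices (10): abd, abf, ace, acf, ade, bcd, bce, bef, cdf, def

giving chain groups C_0 ≅ Z^6, C_1 ≅ Z^15, C_2 ≅ Z^10.

Boundary ∂_1: C_1 → C_0 is given by ∂[p,q] = [q] − [p]. For instance
  ∂bf = f − b.
The resulting 6×15 matrix has rank 5, and its Smith normal form has invariant factors (1,1,1,1,1).

Boundary ∂_2: C_2 → C_1 acts by ∂[p,q,r] = [q,r] − [p,r] + [p,q]. For instance
  ∂bef = ef − bf + be,
  ∂ace = ce − ae + ac.
This gives a 15×10 integer matrix of rank 10; reducing to Smith normal form yields diagonal entries (1,1,1,1,1,1,1,1,1,2).

Computing H_k = (kernel of ∂_k) / (image of ∂_{k+1}):

  H_0: rank C_0 − rank ∂_1 = 6 − 5 = 1, and the invariant factors of ∂_1 are all 1, so H_0 = Z.
  H_1: rank ker ∂_1 − rank ∂_2 = (15 − 5) − 10 = 0, and ∂_2 has invariant factor 2 > 1, so H_1 = Z_2.
  H_2: rank ker ∂_2 − rank ∂_3 = (10 − 10) − 0 = 0, and there is no ∂_3, so H_2 = 0.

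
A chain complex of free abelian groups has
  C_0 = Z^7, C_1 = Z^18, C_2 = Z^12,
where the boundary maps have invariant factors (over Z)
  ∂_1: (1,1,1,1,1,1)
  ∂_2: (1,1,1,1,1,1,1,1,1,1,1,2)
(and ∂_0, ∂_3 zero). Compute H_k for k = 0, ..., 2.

H_0: b_0 = 7 − 0 − 6 = 1; torsion from ∂_1 factors > 1: none. So H_0 ≅ Z.
H_1: b_1 = 18 − 6 − 12 = 0; torsion from ∂_2 factors > 1: [2]. So H_1 ≅ Z/2.
H_2: b_2 = 12 − 12 − 0 = 0; torsion from ∂_3 factors > 1: none. So H_2 ≅ 0.

H_0 ≅ Z,  H_1 ≅ Z/2,  H_2 = 0.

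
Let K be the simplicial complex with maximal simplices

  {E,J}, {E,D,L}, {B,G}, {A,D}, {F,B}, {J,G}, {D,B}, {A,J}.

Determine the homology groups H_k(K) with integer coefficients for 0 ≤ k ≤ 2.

Order the vertices as A < B < D < E < F < G < J < L. Listing each simplex with vertices in this order, K has dimension 2 with simplices:

  0-simplices (8): A, B, D, E, F, G, J, L
  1-simplices (10): AD, AJ, BD, BF, BG, DE, DL, EJ, EL, GJ
  2-simplices (1): DEL

so the chain groups are C_0 ≅ Z^8, C_1 ≅ Z^10, C_2 ≅ Z^1.

The boundary map ∂_1: C_1 → C_0 maps an edge to its endpoints' difference, ∂[p,q] = q − p. For instance
  ∂BF = F − B.
The 8×10 boundary matrix has rank 7 and Smith normal form diag(1,1,1,1,1,1,1).

∂_2: C_2 → C_1 acts by ∂[p,q,r] = [q,r] − [p,r] + [p,q]. For instance
  ∂DEL = EL − DL + DE.
As a 10×1 matrix over Z this has rank 1, with invariant factors (1).

From H_k ≅ ker(∂_k) / im(∂_{k+1}) we obtain:

  H_0: rank C_0 − rank ∂_1 = 8 − 7 = 1, and the invariant factors of ∂_1 are all 1, so H_0 ≅ Z.
  H_1: rank ker ∂_1 − rank ∂_2 = (10 − 7) − 1 = 2, and the invariant factors of ∂_2 are all 1, so H_1 ≅ Z^2.
  H_2: rank ker ∂_2 − rank ∂_3 = (1 − 1) − 0 = 0, and there is no ∂_3, so H_2 ≅ 0.

As a check, the Euler characteristic is 8 − 10 + 1 = -1, which agrees with 1 − 2 + 0 = -1.

H_0 ≅ Z,  H_1 ≅ Z^2,  H_2 = 0.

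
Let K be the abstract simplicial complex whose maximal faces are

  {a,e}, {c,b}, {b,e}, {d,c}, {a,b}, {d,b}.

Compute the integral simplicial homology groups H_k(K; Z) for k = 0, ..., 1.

H_0 = Z,  H_1 = Z^2.

We work with the vertex ordering a < b < c < d < e. The simplices of K, each written with vertices in increasing order, are:

  0-simplices (5): a, b, c, d, e
  1-simplices (6): ab, ae, bc, bd, be, cd

giving chain groups C_0 ≅ Z^5, C_1 ≅ Z^6.

Boundary ∂_1: C_1 → C_0 maps an edge to its endpoints' difference, ∂[p,q] = q − p. For instance
  ∂be = e − b.
This gives a 5×6 integer matrix of rank 4; reducing to Smith normal form yields diagonal entries (1,1,1,1).

From H_k ≅ ker(∂_k) / im(∂_{k+1}) we obtain:

  H_0: rank C_0 − rank ∂_1 = 5 − 4 = 1, and the invariant factors of ∂_1 are all 1, so H_0 ≅ Z.
  H_1: rank ker ∂_1 − rank ∂_2 = (6 − 4) − 0 = 2, and there is no ∂_2, so H_1 ≅ Z^2.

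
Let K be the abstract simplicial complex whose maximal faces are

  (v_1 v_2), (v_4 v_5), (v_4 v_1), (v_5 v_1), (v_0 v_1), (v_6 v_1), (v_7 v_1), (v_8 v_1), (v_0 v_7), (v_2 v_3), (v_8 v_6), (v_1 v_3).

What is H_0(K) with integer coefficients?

H_0 ≅ Z.

Take the total order v_0 < v_1 < v_2 < v_3 < v_4 < v_5 < v_6 < v_7 < v_8 on the vertex set. Then K (dimension 1) consists of the simplices:

  0-simplices (9): [v_0], [v_1], [v_2], [v_3], [v_4], [v_5], [v_6], [v_7], [v_8]
  1-simplices (12): [v_0,v_1], [v_0,v_7], [v_1,v_2], [v_1,v_3], [v_1,v_4], [v_1,v_5], [v_1,v_6], [v_1,v_7], [v_1,v_8], [v_2,v_3], [v_4,v_5], [v_6,v_8]

Hence C_0 ≅ Z^9, C_1 ≅ Z^12.

Boundary ∂_1: C_1 → C_0 sends each edge [p,q] (with p < q) to q − p. For instance
  ∂[v_6,v_8] = [v_8] − [v_6].
This gives a 9×12 integer matrix of rank 8; reducing to Smith normal form yields diagonal entries (1,1,1,1,1,1,1,1).

Computing H_k = (kernel of ∂_k) / (image of ∂_{k+1}):

  H_0: rank C_0 − rank ∂_1 = 9 − 8 = 1, and the invariant factors of ∂_1 are all 1, so H_0 ≅ Z.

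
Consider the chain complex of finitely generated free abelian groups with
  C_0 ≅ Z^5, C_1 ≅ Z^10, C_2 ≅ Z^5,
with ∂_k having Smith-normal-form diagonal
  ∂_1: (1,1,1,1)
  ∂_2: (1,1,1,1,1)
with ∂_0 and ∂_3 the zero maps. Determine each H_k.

H_0 ≅ Z,  H_1 ≅ Z,  H_2 = 0.

H_0: b_0 = 5 − 0 − 4 = 1; torsion from ∂_1 factors > 1: none. So H_0 ≅ Z.
H_1: b_1 = 10 − 4 − 5 = 1; torsion from ∂_2 factors > 1: none. So H_1 ≅ Z.
H_2: b_2 = 5 − 5 − 0 = 0; torsion from ∂_3 factors > 1: none. So H_2 ≅ 0.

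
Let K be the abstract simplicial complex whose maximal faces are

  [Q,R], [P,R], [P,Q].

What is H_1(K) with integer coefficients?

H_1 = Z.

Take the total order P < Q < R on the vertex set. Then K (dimension 1) consists of the simplices:

  0-simplices (3): P, Q, R
  1-simplices (3): PQ, PR, QR

giving chain groups C_0 ≅ Z^3, C_1 ≅ Z^3.

∂_1: C_1 → C_0 maps an edge to its endpoints' difference, ∂[p,q] = q − p.
As a 3×3 matrix over Z this has rank 2, with invariant factors (1,1).

From H_k ≅ ker(∂_k) / im(∂_{k+1}) we obtain:

  H_1: rank ker ∂_1 − rank ∂_2 = (3 − 2) − 0 = 1, and there is no ∂_2, so H_1 = Z.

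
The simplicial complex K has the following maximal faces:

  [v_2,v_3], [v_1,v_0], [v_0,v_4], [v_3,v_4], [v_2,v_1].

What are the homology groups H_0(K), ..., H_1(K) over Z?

H_0 ≅ Z,  H_1 ≅ Z.

K has 5 vertices, 5 edges.
rank ∂_0 = 0, rank ∂_1 = 4 ⇒ b_0 = 5 − 0 − 4 = 1; all invariant factors of ∂_1 are 1 so no torsion. So H_0 ≅ Z.
rank ∂_1 = 4, rank ∂_2 = 0 ⇒ b_1 = 5 − 4 − 0 = 1. So H_1 ≅ Z.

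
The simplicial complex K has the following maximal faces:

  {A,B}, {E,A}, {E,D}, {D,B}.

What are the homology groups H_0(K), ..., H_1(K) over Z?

Fix the vertex order A < B < D < E and write every simplex with vertices in increasing order. Then dim K = 1 and the simplices of K are:

  0-simplices (4): A, B, D, E
  1-simplices (4): AB, AE, BD, DE

so the chain groups are C_0 ≅ Z^4, C_1 ≅ Z^4.

Boundary ∂_1: C_1 → C_0 sends each edge [p,q] (with p < q) to q − p. For instance
  ∂DE = E − D.
The resulting 4×4 matrix has rank 3, and its Smith normal form has invariant factors (1,1,1).

Now H_k = ker ∂_k / im ∂_{k+1}, so:

  H_0: rank C_0 − rank ∂_1 = 4 − 3 = 1, and the invariant factors of ∂_1 are all 1, so H_0 ≅ Z.
  H_1: rank ker ∂_1 − rank ∂_2 = (4 − 3) − 0 = 1, and there is no ∂_2, so H_1 ≅ Z.

As a check, the Euler characteristic is 4 − 4 = 0, which agrees with 1 − 1 = 0.

H_0 ≅ Z,  H_1 ≅ Z.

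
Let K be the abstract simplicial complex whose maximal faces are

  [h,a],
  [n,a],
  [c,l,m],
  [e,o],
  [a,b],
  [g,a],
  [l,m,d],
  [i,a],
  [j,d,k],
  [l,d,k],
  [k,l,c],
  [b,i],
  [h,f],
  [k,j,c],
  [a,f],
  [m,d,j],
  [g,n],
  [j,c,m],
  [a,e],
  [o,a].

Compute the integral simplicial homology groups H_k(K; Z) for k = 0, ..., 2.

H_0 = Z^2,  H_1 = Z^4,  H_2 = Z.

K has 15 vertices, 24 edges, 8 triangles.
rank ∂_0 = 0, rank ∂_1 = 13 ⇒ b_0 = 15 − 0 − 13 = 2; all invariant factors of ∂_1 are 1 so no torsion. So H_0 ≅ Z^2.
rank ∂_1 = 13, rank ∂_2 = 7 ⇒ b_1 = 24 − 13 − 7 = 4; all invariant factors of ∂_2 are 1 so no torsion. So H_1 ≅ Z^4.
rank ∂_2 = 7, rank ∂_3 = 0 ⇒ b_2 = 8 − 7 − 0 = 1. So H_2 ≅ Z.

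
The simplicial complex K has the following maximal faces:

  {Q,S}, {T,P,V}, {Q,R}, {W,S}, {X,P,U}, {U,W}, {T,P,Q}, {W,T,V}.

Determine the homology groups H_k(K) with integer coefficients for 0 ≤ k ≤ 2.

H_0 ≅ Z,  H_1 ≅ Z^2,  H_2 = 0.

Order the vertices as P < Q < R < S < T < U < V < W < X. Listing each simplex with vertices in this order, K has dimension 2 with simplices:

  0-simplices (9): P, Q, R, S, T, U, V, W, X
  1-simplices (14): PQ, PT, PU, PV, PX, QR, QS, QT, SW, TV, TW, UW, UX, VW
  2-simplices (4): PQT, PTV, PUX, TVW

so the chain groups are C_0 ≅ Z^9, C_1 ≅ Z^14, C_2 ≅ Z^4.

Boundary ∂_1: C_1 → C_0 is given by ∂[p,q] = [q] − [p]. For instance
  ∂PV = V − P.
This gives a 9×14 integer matrix of rank 8; reducing to Smith normal form yields diagonal entries (1,1,1,1,1,1,1,1).

Boundary ∂_2: C_2 → C_1 maps a triangle to the signed sum of its edges. For instance
  ∂TVW = VW − TW + TV,
  ∂PTV = TV − PV + PT.
This gives a 14×4 integer matrix of rank 4; reducing to Smith normal form yields diagonal entries (1,1,1,1).

From H_k ≅ ker(∂_k) / im(∂_{k+1}) we obtain:

  H_0: rank C_0 − rank ∂_1 = 9 − 8 = 1, and the invariant factors of ∂_1 are all 1, so H_0 = Z.
  H_1: rank ker ∂_1 − rank ∂_2 = (14 − 8) − 4 = 2, and the invariant factors of ∂_2 are all 1, so H_1 = Z^2.
  H_2: rank ker ∂_2 − rank ∂_3 = (4 − 4) − 0 = 0, and there is no ∂_3, so H_2 = 0.

As a check, the Euler characteristic is 9 − 14 + 4 = -1, which agrees with 1 − 2 + 0 = -1.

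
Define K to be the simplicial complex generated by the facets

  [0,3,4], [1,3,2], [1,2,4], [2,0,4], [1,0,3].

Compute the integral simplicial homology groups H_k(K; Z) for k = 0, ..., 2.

H_0 = Z,  H_1 = Z,  H_2 = 0.

K has 5 vertices, 10 edges, 5 triangles.
rank ∂_0 = 0, rank ∂_1 = 4 ⇒ b_0 = 5 − 0 − 4 = 1; all invariant factors of ∂_1 are 1 so no torsion. So H_0 ≅ Z.
rank ∂_1 = 4, rank ∂_2 = 5 ⇒ b_1 = 10 − 4 − 5 = 1; all invariant factors of ∂_2 are 1 so no torsion. So H_1 ≅ Z.
rank ∂_2 = 5, rank ∂_3 = 0 ⇒ b_2 = 5 − 5 − 0 = 0. So H_2 ≅ 0.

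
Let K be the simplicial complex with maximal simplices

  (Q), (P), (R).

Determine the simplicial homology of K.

H_0 ≅ Z^3.

Take the total order P < Q < R on the vertex set. Then K (dimension 0) consists of the simplices:

  0-simplices (3): P, Q, R

giving chain groups C_0 ≅ Z^3.

Computing H_k = (kernel of ∂_k) / (image of ∂_{k+1}):

  H_0: rank C_0 − rank ∂_1 = 3 − 0 = 3, and there is no ∂_1, so H_0 ≅ Z^3.

(K is a triangulation of a set of 3 points.)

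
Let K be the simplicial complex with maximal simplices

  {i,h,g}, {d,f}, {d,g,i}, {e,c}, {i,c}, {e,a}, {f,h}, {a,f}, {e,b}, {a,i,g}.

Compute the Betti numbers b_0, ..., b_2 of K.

Fix the vertex order a < b < c < d < e < f < g < h < i and write every simplex with vertices in increasing order. Then dim K = 2 and the simplices of K are:

  0-simplices (9): a, b, c, d, e, f, g, h, i
  1-simplices (14): ae, af, ag, ai, be, ce, ci, df, dg, di, fh, gh, gi, hi
  2-simplices (3): agi, dgi, ghi

so the chain groups are C_0 ≅ Z^9, C_1 ≅ Z^14, C_2 ≅ Z^3.

Boundary ∂_1: C_1 → C_0 is given by ∂[p,q] = [q] − [p]. For instance
  ∂ae = e − a.
The 9×14 boundary matrix has rank 8 and Smith normal form diag(1,1,1,1,1,1,1,1).

The boundary map ∂_2: C_2 → C_1 sends each 2-simplex [p,q,r] to [q,r] − [p,r] + [p,q]. For instance
  ∂dgi = gi − di + dg,
  ∂agi = gi − ai + ag.
The 14×3 boundary matrix has rank 3 and Smith normal form diag(1,1,1).

Computing H_k = (kernel of ∂_k) / (image of ∂_{k+1}):

  H_0: rank C_0 − rank ∂_1 = 9 − 8 = 1, and the invariant factors of ∂_1 are all 1, so H_0 = Z.
  H_1: rank ker ∂_1 − rank ∂_2 = (14 − 8) − 3 = 3, and the invariant factors of ∂_2 are all 1, so H_1 = Z^3.
  H_2: rank ker ∂_2 − rank ∂_3 = (3 − 3) − 0 = 0, and there is no ∂_3, so H_2 = 0.

As a check, the Euler characteristic is 9 − 14 + 3 = -2, which agrees with 1 − 3 + 0 = -2.

Hence the Betti numbers are b_0 = 1, b_1 = 3, b_2 = 0.

b_0 = 1, b_1 = 3, b_2 = 0.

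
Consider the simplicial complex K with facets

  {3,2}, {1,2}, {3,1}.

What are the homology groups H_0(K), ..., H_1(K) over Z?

H_0 ≅ Z,  H_1 ≅ Z.

Fix the vertex order 1 < 2 < 3 and write every simplex with vertices in increasing order. Then dim K = 1 and the simplices of K are:

  0-simplices (3): [1], [2], [3]
  1-simplices (3): [1,2], [1,3], [2,3]

giving chain groups C_0 ≅ Z^3, C_1 ≅ Z^3.

∂_1: C_1 → C_0 sends each edge [p,q] (with p < q) to q − p. For instance
  ∂[1,3] = [3] − [1].
This gives a 3×3 integer matrix of rank 2; reducing to Smith normal form yields diagonal entries (1,1).

Reading off H_k = ker ∂_k / im ∂_{k+1}:

  H_0: rank C_0 − rank ∂_1 = 3 − 2 = 1, and the invariant factors of ∂_1 are all 1, so H_0 = Z.
  H_1: rank ker ∂_1 − rank ∂_2 = (3 − 2) − 0 = 1, and there is no ∂_2, so H_1 = Z.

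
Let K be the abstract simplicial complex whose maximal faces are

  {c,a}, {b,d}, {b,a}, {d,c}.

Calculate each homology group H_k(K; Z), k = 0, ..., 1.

Fix the vertex order a < b < c < d and write every simplex with vertices in increasing order. Then dim K = 1 and the simplices of K are:

  0-simplices (4): a, b, c, d
  1-simplices (4): ab, ac, bd, cd

Hence C_0 ≅ Z^4, C_1 ≅ Z^4.

∂_1: C_1 → C_0 is given by ∂[p,q] = [q] − [p]. For instance
  ∂cd = d − c.
The resulting 4×4 matrix has rank 3, and its Smith normal form has invariant factors (1,1,1).

From H_k ≅ ker(∂_k) / im(∂_{k+1}) we obtain:

  H_0: rank C_0 − rank ∂_1 = 4 − 3 = 1, and the invariant factors of ∂_1 are all 1, so H_0 = Z.
  H_1: rank ker ∂_1 − rank ∂_2 = (4 − 3) − 0 = 1, and there is no ∂_2, so H_1 = Z.

H_0 ≅ Z,  H_1 ≅ Z.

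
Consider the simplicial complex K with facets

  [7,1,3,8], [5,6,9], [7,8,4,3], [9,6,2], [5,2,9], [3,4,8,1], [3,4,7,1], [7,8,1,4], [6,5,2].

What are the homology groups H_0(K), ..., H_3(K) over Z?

H_0 ≅ Z^2,  H_1 = 0,  H_2 ≅ Z,  H_3 ≅ Z.

Take the total order 1 < 2 < 3 < 4 < 5 < 6 < 7 < 8 < 9 on the vertex set. Then K (dimension 3) consists of the simplices:

  0-simplices (9): [1], [2], [3], [4], [5], [6], [7], [8], [9]
  1-simplices (16): [1,3], [1,4], [1,7], [1,8], [2,5], [2,6], [2,9], [3,4], [3,7], [3,8], [4,7], [4,8], [5,6], [5,9], [6,9], [7,8]
  2-simplices (14): [1,3,4], [1,3,7], [1,3,8], [1,4,7], [1,4,8], [1,7,8], [2,5,6], [2,5,9], [2,6,9], [3,4,7], [3,4,8], [3,7,8], [4,7,8], [5,6,9]
  3-simplices (5): [1,3,4,7], [1,3,4,8], [1,3,7,8], [1,4,7,8], [3,4,7,8]

giving chain groups C_0 ≅ Z^9, C_1 ≅ Z^16, C_2 ≅ Z^14, C_3 ≅ Z^5.

The boundary map ∂_1: C_1 → C_0 maps an edge to its endpoints' difference, ∂[p,q] = q − p. For instance
  ∂[1,3] = [3] − [1].
The 9×16 boundary matrix has rank 7 and Smith normal form diag(1,1,1,1,1,1,1).

Boundary ∂_2: C_2 → C_1 sends each 2-simplex [p,q,r] to [q,r] − [p,r] + [p,q]. For instance
  ∂[1,4,8] = [4,8] − [1,8] + [1,4],
  ∂[1,7,8] = [7,8] − [1,8] + [1,7].
This gives a 16×14 integer matrix of rank 9; reducing to Smith normal form yields diagonal entries (1,1,1,1,1,1,1,1,1).

∂_3: C_3 → C_2 sends each 3-simplex σ to the alternating sum Σ_i (−1)^i (σ with its i-th vertex removed). For instance
  ∂[1,3,4,8] = [3,4,8] − [1,4,8] + [1,3,8] − [1,3,4],
  ∂[1,3,7,8] = [3,7,8] − [1,7,8] + [1,3,8] − [1,3,7].
The 14×5 boundary matrix has rank 4 and Smith normal form diag(1,1,1,1).

Reading off H_k = ker ∂_k / im ∂_{k+1}:

  H_0: rank C_0 − rank ∂_1 = 9 − 7 = 2, and the invariant factors of ∂_1 are all 1, so H_0 ≅ Z^2.
  H_1: rank ker ∂_1 − rank ∂_2 = (16 − 7) − 9 = 0, and the invariant factors of ∂_2 are all 1, so H_1 ≅ 0.
  H_2: rank ker ∂_2 − rank ∂_3 = (14 − 9) − 4 = 1, and the invariant factors of ∂_3 are all 1, so H_2 ≅ Z.
  H_3: rank ker ∂_3 − rank ∂_4 = (5 − 4) − 0 = 1, and there is no ∂_4, so H_3 ≅ Z.

(K is a triangulation of the disjoint union of the 2-sphere S^2 and the 3-sphere S^3.)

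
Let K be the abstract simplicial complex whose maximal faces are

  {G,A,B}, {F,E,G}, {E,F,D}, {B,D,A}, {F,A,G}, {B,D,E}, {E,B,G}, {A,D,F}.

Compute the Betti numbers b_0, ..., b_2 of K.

b_0 = 1, b_1 = 0, b_2 = 1.

We work with the vertex ordering A < B < D < E < F < G. The simplices of K, each written with vertices in increasing order, are:

  0-simplices (6): A, B, D, E, F, G
  1-simplices (12): AB, AD, AF, AG, BD, BE, BG, DE, DF, EF, EG, FG
  2-simplices (8): ABD, ABG, ADF, AFG, BDE, BEG, DEF, EFG

so the chain groups are C_0 ≅ Z^6, C_1 ≅ Z^12, C_2 ≅ Z^8.

∂_1: C_1 → C_0 maps an edge to its endpoints' difference, ∂[p,q] = q − p. For instance
  ∂BD = D − B.
This gives a 6×12 integer matrix of rank 5; reducing to Smith normal form yields diagonal entries (1,1,1,1,1).

The boundary map ∂_2: C_2 → C_1 acts by ∂[p,q,r] = [q,r] − [p,r] + [p,q]. For instance
  ∂AFG = FG − AG + AF,
  ∂ABD = BD − AD + AB.
The 12×8 boundary matrix has rank 7 and Smith normal form diag(1,1,1,1,1,1,1).

Now H_k = ker ∂_k / im ∂_{k+1}, so:

  H_0: rank C_0 − rank ∂_1 = 6 − 5 = 1, and the invariant factors of ∂_1 are all 1, so H_0 = Z.
  H_1: rank ker ∂_1 − rank ∂_2 = (12 − 5) − 7 = 0, and the invariant factors of ∂_2 are all 1, so H_1 = 0.
  H_2: rank ker ∂_2 − rank ∂_3 = (8 − 7) − 0 = 1, and there is no ∂_3, so H_2 = Z.

As a check, the Euler characteristic is 6 − 12 + 8 = 2, which agrees with 1 − 0 + 1 = 2.

Hence the Betti numbers are b_0 = 1, b_1 = 0, b_2 = 1.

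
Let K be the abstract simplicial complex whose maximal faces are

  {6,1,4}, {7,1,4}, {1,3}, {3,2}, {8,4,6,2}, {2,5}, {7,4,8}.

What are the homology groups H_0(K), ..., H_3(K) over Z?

We work with the vertex ordering 1 < 2 < 3 < 4 < 5 < 6 < 7 < 8. The simplices of K, each written with vertices in increasing order, are:

  0-simplices (8): [1], [2], [3], [4], [5], [6], [7], [8]
  1-simplices (14): [1,3], [1,4], [1,6], [1,7], [2,3], [2,4], [2,5], [2,6], [2,8], [4,6], [4,7], [4,8], [6,8], [7,8]
  2-simplices (7): [1,4,6], [1,4,7], [2,4,6], [2,4,8], [2,6,8], [4,6,8], [4,7,8]
  3-simplices (1): [2,4,6,8]

giving chain groups C_0 ≅ Z^8, C_1 ≅ Z^14, C_2 ≅ Z^7, C_3 ≅ Z^1.

Boundary ∂_1: C_1 → C_0 is given by ∂[p,q] = [q] − [p]. For instance
  ∂[6,8] = [8] − [6].
As a 8×14 matrix over Z this has rank 7, with invariant factors (1,1,1,1,1,1,1).

∂_2: C_2 → C_1 sends each 2-simplex [p,q,r] to [q,r] − [p,r] + [p,q]. For instance
  ∂[2,4,8] = [4,8] − [2,8] + [2,4],
  ∂[4,7,8] = [7,8] − [4,8] + [4,7].
This gives a 14×7 integer matrix of rank 6; reducing to Smith normal form yields diagonal entries (1,1,1,1,1,1).

The boundary map ∂_3: C_3 → C_2 sends each 3-simplex σ to the alternating sum Σ_i (−1)^i (σ with its i-th vertex removed). For instance
  ∂[2,4,6,8] = [4,6,8] − [2,6,8] + [2,4,8] − [2,4,6].
As a 7×1 matrix over Z this has rank 1, with invariant factors (1).

From H_k ≅ ker(∂_k) / im(∂_{k+1}) we obtain:

  H_0: rank C_0 − rank ∂_1 = 8 − 7 = 1, and the invariant factors of ∂_1 are all 1, so H_0 ≅ Z.
  H_1: rank ker ∂_1 − rank ∂_2 = (14 − 7) − 6 = 1, and the invariant factors of ∂_2 are all 1, so H_1 ≅ Z.
  H_2: rank ker ∂_2 − rank ∂_3 = (7 − 6) − 1 = 0, and the invariant factors of ∂_3 are all 1, so H_2 ≅ 0.
  H_3: rank ker ∂_3 − rank ∂_4 = (1 − 1) − 0 = 0, and there is no ∂_4, so H_3 ≅ 0.

H_0 ≅ Z,  H_1 ≅ Z,  H_2 = 0,  H_3 = 0.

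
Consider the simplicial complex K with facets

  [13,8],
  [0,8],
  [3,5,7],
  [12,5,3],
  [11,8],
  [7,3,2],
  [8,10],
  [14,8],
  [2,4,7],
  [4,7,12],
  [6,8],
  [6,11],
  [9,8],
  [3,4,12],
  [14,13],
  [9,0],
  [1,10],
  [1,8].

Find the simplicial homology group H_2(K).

H_2 = 0.

Order the vertices as 0 < 1 < 2 < 3 < 4 < 5 < 6 < 7 < 8 < 9 < 10 < 11 < 12 < 13 < 14. Listing each simplex with vertices in this order, K has dimension 2 with simplices:

  0-simplices (15): [0], [1], [2], [3], [4], [5], [6], [7], [8], [9], [10], [11], [12], [13], [14]
  1-simplices (24): (24 of them)
  2-simplices (6): [2,3,7], [2,4,7], [3,4,12], [3,5,7], [3,5,12], [4,7,12]

so the chain groups are C_0 ≅ Z^15, C_1 ≅ Z^24, C_2 ≅ Z^6.

Boundary ∂_1: C_1 → C_0 maps an edge to its endpoints' difference, ∂[p,q] = q − p.
This gives a 15×24 integer matrix of rank 13; reducing to Smith normal form yields diagonal entries (1,1,1,1,1,1,1,1,1,1,1,1,1).

∂_2: C_2 → C_1 acts by ∂[p,q,r] = [q,r] − [p,r] + [p,q]. For instance
  ∂[3,4,12] = [4,12] − [3,12] + [3,4],
  ∂[2,3,7] = [3,7] − [2,7] + [2,3].
As a 24×6 matrix over Z this has rank 6, with invariant factors (1,1,1,1,1,1).

Reading off H_k = ker ∂_k / im ∂_{k+1}:

  H_2: rank ker ∂_2 − rank ∂_3 = (6 − 6) − 0 = 0, and there is no ∂_3, so H_2 ≅ 0.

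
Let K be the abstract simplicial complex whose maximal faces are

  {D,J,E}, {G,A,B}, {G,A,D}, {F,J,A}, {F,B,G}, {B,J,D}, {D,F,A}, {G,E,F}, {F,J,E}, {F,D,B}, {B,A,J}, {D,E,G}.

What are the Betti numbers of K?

b_0 = 1, b_1 = 0, b_2 = 0.

Take the total order A < B < D < E < F < G < J on the vertex set. Then K (dimension 2) consists of the simplices:

  0-simplices (7): A, B, D, E, F, G, J
  1-simplices (18): AB, AD, AF, AG, AJ, BD, BF, BG, BJ, DE, DF, DG, DJ, EF, EG, EJ, FG, FJ
  2-simplices (12): ABG, ABJ, ADF, ADG, AFJ, BDF, BDJ, BFG, DEG, DEJ, EFG, EFJ

Hence C_0 ≅ Z^7, C_1 ≅ Z^18, C_2 ≅ Z^12.

Boundary ∂_1: C_1 → C_0 sends each edge [p,q] (with p < q) to q − p. For instance
  ∂EF = F − E.
This gives a 7×18 integer matrix of rank 6; reducing to Smith normal form yields diagonal entries (1,1,1,1,1,1).

∂_2: C_2 → C_1 acts by ∂[p,q,r] = [q,r] − [p,r] + [p,q]. For instance
  ∂EFJ = FJ − EJ + EF,
  ∂AFJ = FJ − AJ + AF.
The 18×12 boundary matrix has rank 12 and Smith normal form diag(1,1,1,1,1,1,1,1,1,1,1,2).

From H_k ≅ ker(∂_k) / im(∂_{k+1}) we obtain:

  H_0: rank C_0 − rank ∂_1 = 7 − 6 = 1, and the invariant factors of ∂_1 are all 1, so H_0 ≅ Z.
  H_1: rank ker ∂_1 − rank ∂_2 = (18 − 6) − 12 = 0, and ∂_2 has invariant factor 2 > 1, so H_1 ≅ Z/2.
  H_2: rank ker ∂_2 − rank ∂_3 = (12 − 12) − 0 = 0, and there is no ∂_3, so H_2 ≅ 0.

(K is a triangulation of the real projective plane RP^2.)

Hence the Betti numbers are b_0 = 1, b_1 = 0, b_2 = 0.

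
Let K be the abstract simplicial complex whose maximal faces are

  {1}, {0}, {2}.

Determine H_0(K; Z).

H_0 ≅ Z^3.

K has 3 vertices.
rank ∂_0 = 0, rank ∂_1 = 0 ⇒ b_0 = 3 − 0 − 0 = 3. So H_0 = Z^3.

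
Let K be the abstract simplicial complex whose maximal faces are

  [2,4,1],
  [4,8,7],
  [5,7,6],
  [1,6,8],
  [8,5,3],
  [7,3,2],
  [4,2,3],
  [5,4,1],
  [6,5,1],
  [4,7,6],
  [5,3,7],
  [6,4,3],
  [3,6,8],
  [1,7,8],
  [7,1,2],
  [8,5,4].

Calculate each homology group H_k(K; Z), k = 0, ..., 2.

K has 8 vertices, 24 edges, 16 triangles.
rank ∂_0 = 0, rank ∂_1 = 7 ⇒ b_0 = 8 − 0 − 7 = 1; all invariant factors of ∂_1 are 1 so no torsion. So H_0 ≅ Z.
rank ∂_1 = 7, rank ∂_2 = 15 ⇒ b_1 = 24 − 7 − 15 = 2; all invariant factors of ∂_2 are 1 so no torsion. So H_1 ≅ Z^2.
rank ∂_2 = 15, rank ∂_3 = 0 ⇒ b_2 = 16 − 15 − 0 = 1. So H_2 ≅ Z.

H_0 ≅ Z,  H_1 ≅ Z^2,  H_2 ≅ Z.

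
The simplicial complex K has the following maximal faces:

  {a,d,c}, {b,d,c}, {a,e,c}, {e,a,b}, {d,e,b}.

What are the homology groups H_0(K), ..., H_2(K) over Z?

Fix the vertex order a < b < c < d < e and write every simplex with vertices in increasing order. Then dim K = 2 and the simplices of K are:

  0-simplices (5): a, b, c, d, e
  1-simplices (10): ab, ac, ad, ae, bc, bd, be, cd, ce, de
  2-simplices (5): abe, acd, ace, bcd, bde

giving chain groups C_0 ≅ Z^5, C_1 ≅ Z^10, C_2 ≅ Z^5.

∂_1: C_1 → C_0 is given by ∂[p,q] = [q] − [p].
This gives a 5×10 integer matrix of rank 4; reducing to Smith normal form yields diagonal entries (1,1,1,1).

Boundary ∂_2: C_2 → C_1 sends each 2-simplex [p,q,r] to [q,r] − [p,r] + [p,q]. For instance
  ∂ace = ce − ae + ac,
  ∂acd = cd − ad + ac.
This gives a 10×5 integer matrix of rank 5; reducing to Smith normal form yields diagonal entries (1,1,1,1,1).

Now H_k = ker ∂_k / im ∂_{k+1}, so:

  H_0: rank C_0 − rank ∂_1 = 5 − 4 = 1, and the invariant factors of ∂_1 are all 1, so H_0 = Z.
  H_1: rank ker ∂_1 − rank ∂_2 = (10 − 4) − 5 = 1, and the invariant factors of ∂_2 are all 1, so H_1 = Z.
  H_2: rank ker ∂_2 − rank ∂_3 = (5 − 5) − 0 = 0, and there is no ∂_3, so H_2 = 0.

H_0 = Z,  H_1 = Z,  H_2 = 0.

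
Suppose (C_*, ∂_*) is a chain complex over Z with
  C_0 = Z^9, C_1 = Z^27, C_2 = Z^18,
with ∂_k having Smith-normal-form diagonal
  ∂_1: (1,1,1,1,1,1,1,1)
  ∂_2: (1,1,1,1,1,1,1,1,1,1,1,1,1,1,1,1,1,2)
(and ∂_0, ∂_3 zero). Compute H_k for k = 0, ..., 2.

H_0: b_0 = 9 − 0 − 8 = 1; torsion from ∂_1 factors > 1: none. So H_0 = Z.
H_1: b_1 = 27 − 8 − 18 = 1; torsion from ∂_2 factors > 1: [2]. So H_1 = Z ⊕ Z/2Z.
H_2: b_2 = 18 − 18 − 0 = 0; torsion from ∂_3 factors > 1: none. So H_2 = 0.

H_0 = Z,  H_1 = Z ⊕ Z/2Z,  H_2 = 0.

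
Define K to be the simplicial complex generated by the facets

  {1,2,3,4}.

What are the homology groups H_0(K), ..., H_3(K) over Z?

H_0 = Z,  H_1 = 0,  H_2 = 0,  H_3 = 0.

Fix the vertex order 1 < 2 < 3 < 4 and write every simplex with vertices in increasing order. Then dim K = 3 and the simplices of K are:

  0-simplices (4): [1], [2], [3], [4]
  1-simplices (6): [1,2], [1,3], [1,4], [2,3], [2,4], [3,4]
  2-simplices (4): [1,2,3], [1,2,4], [1,3,4], [2,3,4]
  3-simplices (1): [1,2,3,4]

Hence C_0 ≅ Z^4, C_1 ≅ Z^6, C_2 ≅ Z^4, C_3 ≅ Z^1.

The boundary map ∂_1: C_1 → C_0 is given by ∂[p,q] = [q] − [p].
This gives a 4×6 integer matrix of rank 3; reducing to Smith normal form yields diagonal entries (1,1,1).

The boundary map ∂_2: C_2 → C_1 acts by ∂[p,q,r] = [q,r] − [p,r] + [p,q]. For instance
  ∂[1,2,3] = [2,3] − [1,3] + [1,2],
  ∂[1,3,4] = [3,4] − [1,4] + [1,3].
As a 6×4 matrix over Z this has rank 3, with invariant factors (1,1,1).

∂_3: C_3 → C_2 sends each 3-simplex σ to the alternating sum Σ_i (−1)^i (σ with its i-th vertex removed). For instance
  ∂[1,2,3,4] = [2,3,4] − [1,3,4] + [1,2,4] − [1,2,3].
The 4×1 boundary matrix has rank 1 and Smith normal form diag(1).

Reading off H_k = ker ∂_k / im ∂_{k+1}:

  H_0: rank C_0 − rank ∂_1 = 4 − 3 = 1, and the invariant factors of ∂_1 are all 1, so H_0 = Z.
  H_1: rank ker ∂_1 − rank ∂_2 = (6 − 3) − 3 = 0, and the invariant factors of ∂_2 are all 1, so H_1 = 0.
  H_2: rank ker ∂_2 − rank ∂_3 = (4 − 3) − 1 = 0, and the invariant factors of ∂_3 are all 1, so H_2 = 0.
  H_3: rank ker ∂_3 − rank ∂_4 = (1 − 1) − 0 = 0, and there is no ∂_4, so H_3 = 0.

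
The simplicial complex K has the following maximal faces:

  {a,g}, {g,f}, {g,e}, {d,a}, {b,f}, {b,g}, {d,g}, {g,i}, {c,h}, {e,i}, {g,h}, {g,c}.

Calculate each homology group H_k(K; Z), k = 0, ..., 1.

Fix the vertex order a < b < c < d < e < f < g < h < i and write every simplex with vertices in increasing order. Then dim K = 1 and the simplices of K are:

  0-simplices (9): a, b, c, d, e, f, g, h, i
  1-simplices (12): ad, ag, bf, bg, cg, ch, dg, eg, ei, fg, gh, gi

so the chain groups are C_0 ≅ Z^9, C_1 ≅ Z^12.

The boundary map ∂_1: C_1 → C_0 sends each edge [p,q] (with p < q) to q − p.
This gives a 9×12 integer matrix of rank 8; reducing to Smith normal form yields diagonal entries (1,1,1,1,1,1,1,1).

From H_k ≅ ker(∂_k) / im(∂_{k+1}) we obtain:

  H_0: rank C_0 − rank ∂_1 = 9 − 8 = 1, and the invariant factors of ∂_1 are all 1, so H_0 = Z.
  H_1: rank ker ∂_1 − rank ∂_2 = (12 − 8) − 0 = 4, and there is no ∂_2, so H_1 = Z^4.

(K is a triangulation of a wedge of 4 circles.)

H_0 ≅ Z,  H_1 ≅ Z^4.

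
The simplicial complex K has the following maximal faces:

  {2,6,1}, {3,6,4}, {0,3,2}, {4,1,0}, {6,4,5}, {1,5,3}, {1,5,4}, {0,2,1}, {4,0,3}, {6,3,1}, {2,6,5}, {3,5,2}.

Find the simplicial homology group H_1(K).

We work with the vertex ordering 0 < 1 < 2 < 3 < 4 < 5 < 6. The simplices of K, each written with vertices in increasing order, are:

  0-simplices (7): [0], [1], [2], [3], [4], [5], [6]
  1-simplices (18): [0,1], [0,2], [0,3], [0,4], [1,2], [1,3], [1,4], [1,5], [1,6], [2,3], [2,5], [2,6], [3,4], [3,5], [3,6], [4,5], [4,6], [5,6]
  2-simplices (12): [0,1,2], [0,1,4], [0,2,3], [0,3,4], [1,2,6], [1,3,5], [1,3,6], [1,4,5], [2,3,5], [2,5,6], [3,4,6], [4,5,6]

giving chain groups C_0 ≅ Z^7, C_1 ≅ Z^18, C_2 ≅ Z^12.

Boundary ∂_1: C_1 → C_0 sends each edge [p,q] (with p < q) to q − p.
As a 7×18 matrix over Z this has rank 6, with invariant factors (1,1,1,1,1,1).

Boundary ∂_2: C_2 → C_1 sends each 2-simplex [p,q,r] to [q,r] − [p,r] + [p,q]. For instance
  ∂[1,3,6] = [3,6] − [1,6] + [1,3],
  ∂[4,5,6] = [5,6] − [4,6] + [4,5].
The 18×12 boundary matrix has rank 12 and Smith normal form diag(1,1,1,1,1,1,1,1,1,1,1,2).

Now H_k = ker ∂_k / im ∂_{k+1}, so:

  H_1: rank ker ∂_1 − rank ∂_2 = (18 − 6) − 12 = 0, and ∂_2 has invariant factor 2 > 1, so H_1 = Z/2.

H_1 ≅ Z/2.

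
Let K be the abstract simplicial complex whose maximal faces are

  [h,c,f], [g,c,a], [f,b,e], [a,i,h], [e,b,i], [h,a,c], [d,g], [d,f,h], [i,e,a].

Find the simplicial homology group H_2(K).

We work with the vertex ordering a < b < c < d < e < f < g < h < i. The simplices of K, each written with vertices in increasing order, are:

  0-simplices (9): a, b, c, d, e, f, g, h, i
  1-simplices (18): ac, ae, ag, ah, ai, be, bf, bi, cf, cg, ch, df, dg, dh, ef, ei, fh, hi
  2-simplices (8): acg, ach, aei, ahi, bef, bei, cfh, dfh

Hence C_0 ≅ Z^9, C_1 ≅ Z^18, C_2 ≅ Z^8.

Boundary ∂_1: C_1 → C_0 is given by ∂[p,q] = [q] − [p]. For instance
  ∂hi = i − h.
The resulting 9×18 matrix has rank 8, and its Smith normal form has invariant factors (1,1,1,1,1,1,1,1).

∂_2: C_2 → C_1 acts by ∂[p,q,r] = [q,r] − [p,r] + [p,q]. For instance
  ∂bei = ei − bi + be,
  ∂dfh = fh − dh + df.
The resulting 18×8 matrix has rank 8, and its Smith normal form has invariant factors (1,1,1,1,1,1,1,1).

Now H_k = ker ∂_k / im ∂_{k+1}, so:

  H_2: rank ker ∂_2 − rank ∂_3 = (8 − 8) − 0 = 0, and there is no ∂_3, so H_2 ≅ 0.

H_2 = 0.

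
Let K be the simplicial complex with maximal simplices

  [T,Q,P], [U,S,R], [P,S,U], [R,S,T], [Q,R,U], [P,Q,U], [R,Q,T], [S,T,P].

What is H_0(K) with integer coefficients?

Order the vertices as P < Q < R < S < T < U. Listing each simplex with vertices in this order, K has dimension 2 with simplices:

  0-simplices (6): P, Q, R, S, T, U
  1-simplices (12): PQ, PS, PT, PU, QR, QT, QU, RS, RT, RU, ST, SU
  2-simplices (8): PQT, PQU, PST, PSU, QRT, QRU, RST, RSU

Hence C_0 ≅ Z^6, C_1 ≅ Z^12, C_2 ≅ Z^8.

The boundary map ∂_1: C_1 → C_0 sends each edge [p,q] (with p < q) to q − p. For instance
  ∂RU = U − R.
The 6×12 boundary matrix has rank 5 and Smith normal form diag(1,1,1,1,1).

Boundary ∂_2: C_2 → C_1 maps a triangle to the signed sum of its edges. For instance
  ∂RST = ST − RT + RS,
  ∂PSU = SU − PU + PS.
The 12×8 boundary matrix has rank 7 and Smith normal form diag(1,1,1,1,1,1,1).

Reading off H_k = ker ∂_k / im ∂_{k+1}:

  H_0: rank C_0 − rank ∂_1 = 6 − 5 = 1, and the invariant factors of ∂_1 are all 1, so H_0 = Z.

(K is a triangulation of the 2-sphere S^2.)

H_0 = Z.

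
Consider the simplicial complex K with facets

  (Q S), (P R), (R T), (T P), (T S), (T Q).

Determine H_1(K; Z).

H_1 = Z^2.

Fix the vertex order P < Q < R < S < T and write every simplex with vertices in increasing order. Then dim K = 1 and the simplices of K are:

  0-simplices (5): P, Q, R, S, T
  1-simplices (6): PR, PT, QS, QT, RT, ST

so the chain groups are C_0 ≅ Z^5, C_1 ≅ Z^6.

Boundary ∂_1: C_1 → C_0 maps an edge to its endpoints' difference, ∂[p,q] = q − p.
The resulting 5×6 matrix has rank 4, and its Smith normal form has invariant factors (1,1,1,1).

From H_k ≅ ker(∂_k) / im(∂_{k+1}) we obtain:

  H_1: rank ker ∂_1 − rank ∂_2 = (6 − 4) − 0 = 2, and there is no ∂_2, so H_1 ≅ Z^2.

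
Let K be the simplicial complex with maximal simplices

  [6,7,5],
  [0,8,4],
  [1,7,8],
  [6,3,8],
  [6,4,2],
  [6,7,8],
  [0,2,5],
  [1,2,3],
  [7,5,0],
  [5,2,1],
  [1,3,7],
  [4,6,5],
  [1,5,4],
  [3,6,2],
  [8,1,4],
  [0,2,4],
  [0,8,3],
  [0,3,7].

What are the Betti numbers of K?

b_0 = 1, b_1 = 1, b_2 = 0.

We work with the vertex ordering 0 < 1 < 2 < 3 < 4 < 5 < 6 < 7 < 8. The simplices of K, each written with vertices in increasing order, are:

  0-simplices (9): [0], [1], [2], [3], [4], [5], [6], [7], [8]
  1-simplices (27): (27 of them)
  2-simplices (18): [0,2,4], [0,2,5], [0,3,7], [0,3,8], [0,4,8], [0,5,7], [1,2,3], [1,2,5], [1,3,7], [1,4,5], [1,4,8], [1,7,8], [2,3,6], [2,4,6], [3,6,8], [4,5,6], [5,6,7], [6,7,8]

giving chain groups C_0 ≅ Z^9, C_1 ≅ Z^27, C_2 ≅ Z^18.

Boundary ∂_1: C_1 → C_0 sends each edge [p,q] (with p < q) to q − p. For instance
  ∂[4,6] = [6] − [4].
As a 9×27 matrix over Z this has rank 8, with invariant factors (1,1,1,1,1,1,1,1).

∂_2: C_2 → C_1 sends each 2-simplex [p,q,r] to [q,r] − [p,r] + [p,q]. For instance
  ∂[1,4,8] = [4,8] − [1,8] + [1,4],
  ∂[5,6,7] = [6,7] − [5,7] + [5,6].
The resulting 27×18 matrix has rank 18, and its Smith normal form has invariant factors (1,1,1,1,1,1,1,1,1,1,1,1,1,1,1,1,1,2).

Now H_k = ker ∂_k / im ∂_{k+1}, so:

  H_0: rank C_0 − rank ∂_1 = 9 − 8 = 1, and the invariant factors of ∂_1 are all 1, so H_0 = Z.
  H_1: rank ker ∂_1 − rank ∂_2 = (27 − 8) − 18 = 1, and ∂_2 has invariant factor 2 > 1, so H_1 = Z ⊕ Z/2Z.
  H_2: rank ker ∂_2 − rank ∂_3 = (18 − 18) − 0 = 0, and there is no ∂_3, so H_2 = 0.

(K is a triangulation of the Klein bottle.)

Hence the Betti numbers are b_0 = 1, b_1 = 1, b_2 = 0.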